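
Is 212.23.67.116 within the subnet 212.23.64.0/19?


Subnet network: 212.23.64.0
Test IP AND mask: 212.23.64.0
Yes, 212.23.67.116 is in 212.23.64.0/19


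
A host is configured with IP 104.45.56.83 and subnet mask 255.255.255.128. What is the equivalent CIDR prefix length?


Binary: 11111111.11111111.11111111.10000000
Count leading 1s
Prefix: /25


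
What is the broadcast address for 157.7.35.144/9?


Network: 157.0.0.0/9
Host bits = 23
Set all host bits to 1:
Broadcast: 157.127.255.255


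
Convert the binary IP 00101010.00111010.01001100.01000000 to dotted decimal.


00101010 = 42
00111010 = 58
01001100 = 76
01000000 = 64
IP: 42.58.76.64


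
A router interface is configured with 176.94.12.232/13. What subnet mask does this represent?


/13 means 13 network bits, 19 host bits
Binary: 11111111111110000000000000000000
Mask: 255.248.0.0


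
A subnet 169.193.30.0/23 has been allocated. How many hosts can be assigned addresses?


Host bits = 32 - 23 = 9
Total addresses = 2^9 = 512
Usable = total - 2 (network and broadcast)
Usable hosts: 510


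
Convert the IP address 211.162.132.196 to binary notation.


211 = 11010011
162 = 10100010
132 = 10000100
196 = 11000100
Binary: 11010011.10100010.10000100.11000100


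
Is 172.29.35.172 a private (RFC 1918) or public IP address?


RFC 1918 private ranges:
  10.0.0.0/8 (10.0.0.0 - 10.255.255.255)
  172.16.0.0/12 (172.16.0.0 - 172.31.255.255)
  192.168.0.0/16 (192.168.0.0 - 192.168.255.255)
Private (in 172.16.0.0/12)


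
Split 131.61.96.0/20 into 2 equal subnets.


New prefix = 20 + 1 = 21
Each subnet has 2048 addresses
  131.61.96.0/21
  131.61.104.0/21
Subnets: 131.61.96.0/21, 131.61.104.0/21


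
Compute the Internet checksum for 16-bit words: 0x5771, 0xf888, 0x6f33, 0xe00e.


Sum all words (with carry folding):
+ 0x5771 = 0x5771
+ 0xf888 = 0x4ffa
+ 0x6f33 = 0xbf2d
+ 0xe00e = 0x9f3c
One's complement: ~0x9f3c
Checksum = 0x60c3


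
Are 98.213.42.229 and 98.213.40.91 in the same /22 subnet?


Mask: 255.255.252.0
98.213.42.229 AND mask = 98.213.40.0
98.213.40.91 AND mask = 98.213.40.0
Yes, same subnet (98.213.40.0)


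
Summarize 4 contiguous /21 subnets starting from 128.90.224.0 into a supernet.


Original prefix: /21
Number of subnets: 4 = 2^2
New prefix = 21 - 2 = 19
Supernet: 128.90.224.0/19


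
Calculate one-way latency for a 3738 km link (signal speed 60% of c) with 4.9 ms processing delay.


Speed = 0.6 * 3e5 km/s = 180000 km/s
Propagation delay = 3738 / 180000 = 0.0208 s = 20.7667 ms
Processing delay = 4.9 ms
Total one-way latency = 25.6667 ms


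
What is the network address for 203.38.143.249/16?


IP:   11001011.00100110.10001111.11111001
Mask: 11111111.11111111.00000000.00000000
AND operation:
Net:  11001011.00100110.00000000.00000000
Network: 203.38.0.0/16


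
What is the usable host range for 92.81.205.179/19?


Network: 92.81.192.0
Broadcast: 92.81.223.255
First usable = network + 1
Last usable = broadcast - 1
Range: 92.81.192.1 to 92.81.223.254


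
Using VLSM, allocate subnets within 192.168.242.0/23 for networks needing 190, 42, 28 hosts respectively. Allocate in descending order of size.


190 hosts -> /24 (254 usable): 192.168.242.0/24
42 hosts -> /26 (62 usable): 192.168.243.0/26
28 hosts -> /27 (30 usable): 192.168.243.64/27
Allocation: 192.168.242.0/24 (190 hosts, 254 usable); 192.168.243.0/26 (42 hosts, 62 usable); 192.168.243.64/27 (28 hosts, 30 usable)


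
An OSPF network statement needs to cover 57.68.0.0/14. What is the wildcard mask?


Subnet mask: 255.252.0.0
Wildcard = 255.255.255.255 - subnet mask
255 - 255 = 0
255 - 252 = 3
255 - 0 = 255
255 - 0 = 255
Wildcard: 0.3.255.255


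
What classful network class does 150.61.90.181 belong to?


First octet: 150
Binary: 10010110
10xxxxxx -> Class B (128-191)
Class B, default mask 255.255.0.0 (/16)


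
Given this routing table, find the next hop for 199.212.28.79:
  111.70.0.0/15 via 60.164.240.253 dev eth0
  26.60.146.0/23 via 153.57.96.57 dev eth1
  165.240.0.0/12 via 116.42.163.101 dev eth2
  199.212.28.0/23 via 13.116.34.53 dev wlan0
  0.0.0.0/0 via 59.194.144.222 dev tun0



Longest prefix match for 199.212.28.79:
  /15 111.70.0.0: no
  /23 26.60.146.0: no
  /12 165.240.0.0: no
  /23 199.212.28.0: MATCH
  /0 0.0.0.0: MATCH
Selected: next-hop 13.116.34.53 via wlan0 (matched /23)


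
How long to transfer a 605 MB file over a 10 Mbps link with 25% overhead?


Effective throughput = 10 * (1 - 25/100) = 7.5 Mbps
File size in Mb = 605 * 8 = 4840 Mb
Time = 4840 / 7.5
Time = 645.3333 seconds


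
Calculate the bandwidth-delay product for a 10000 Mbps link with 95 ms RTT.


BDP = bandwidth * RTT
= 10000 Mbps * 95 ms
= 10000 * 1e6 * 95 / 1000 bits
= 950000000 bits
= 118750000 bytes
= 115966.7969 KB
BDP = 950000000 bits (118750000 bytes)


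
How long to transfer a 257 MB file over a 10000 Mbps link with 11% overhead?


Effective throughput = 10000 * (1 - 11/100) = 8900 Mbps
File size in Mb = 257 * 8 = 2056 Mb
Time = 2056 / 8900
Time = 0.231 seconds


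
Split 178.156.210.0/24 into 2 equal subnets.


New prefix = 24 + 1 = 25
Each subnet has 128 addresses
  178.156.210.0/25
  178.156.210.128/25
Subnets: 178.156.210.0/25, 178.156.210.128/25


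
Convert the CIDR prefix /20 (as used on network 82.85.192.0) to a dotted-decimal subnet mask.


/20 means 20 network bits, 12 host bits
Binary: 11111111111111111111000000000000
Mask: 255.255.240.0


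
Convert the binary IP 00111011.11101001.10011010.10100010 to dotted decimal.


00111011 = 59
11101001 = 233
10011010 = 154
10100010 = 162
IP: 59.233.154.162


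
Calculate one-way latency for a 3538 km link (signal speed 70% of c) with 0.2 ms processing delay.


Speed = 0.7 * 3e5 km/s = 210000 km/s
Propagation delay = 3538 / 210000 = 0.0168 s = 16.8476 ms
Processing delay = 0.2 ms
Total one-way latency = 17.0476 ms


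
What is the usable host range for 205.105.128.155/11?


Network: 205.96.0.0
Broadcast: 205.127.255.255
First usable = network + 1
Last usable = broadcast - 1
Range: 205.96.0.1 to 205.127.255.254


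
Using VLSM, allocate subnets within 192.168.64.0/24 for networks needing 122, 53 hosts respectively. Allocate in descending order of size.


122 hosts -> /25 (126 usable): 192.168.64.0/25
53 hosts -> /26 (62 usable): 192.168.64.128/26
Allocation: 192.168.64.0/25 (122 hosts, 126 usable); 192.168.64.128/26 (53 hosts, 62 usable)


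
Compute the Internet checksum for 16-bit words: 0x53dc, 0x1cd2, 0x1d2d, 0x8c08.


Sum all words (with carry folding):
+ 0x53dc = 0x53dc
+ 0x1cd2 = 0x70ae
+ 0x1d2d = 0x8ddb
+ 0x8c08 = 0x19e4
One's complement: ~0x19e4
Checksum = 0xe61b


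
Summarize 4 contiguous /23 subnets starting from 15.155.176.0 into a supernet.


Original prefix: /23
Number of subnets: 4 = 2^2
New prefix = 23 - 2 = 21
Supernet: 15.155.176.0/21


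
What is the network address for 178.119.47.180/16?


IP:   10110010.01110111.00101111.10110100
Mask: 11111111.11111111.00000000.00000000
AND operation:
Net:  10110010.01110111.00000000.00000000
Network: 178.119.0.0/16


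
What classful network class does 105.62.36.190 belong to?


First octet: 105
Binary: 01101001
0xxxxxxx -> Class A (1-126)
Class A, default mask 255.0.0.0 (/8)


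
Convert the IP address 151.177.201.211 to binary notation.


151 = 10010111
177 = 10110001
201 = 11001001
211 = 11010011
Binary: 10010111.10110001.11001001.11010011


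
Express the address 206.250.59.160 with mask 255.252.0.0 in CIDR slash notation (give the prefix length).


Binary: 11111111.11111100.00000000.00000000
Count leading 1s
Prefix: /14


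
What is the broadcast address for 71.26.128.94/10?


Network: 71.0.0.0/10
Host bits = 22
Set all host bits to 1:
Broadcast: 71.63.255.255


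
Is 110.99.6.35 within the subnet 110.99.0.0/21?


Subnet network: 110.99.0.0
Test IP AND mask: 110.99.0.0
Yes, 110.99.6.35 is in 110.99.0.0/21


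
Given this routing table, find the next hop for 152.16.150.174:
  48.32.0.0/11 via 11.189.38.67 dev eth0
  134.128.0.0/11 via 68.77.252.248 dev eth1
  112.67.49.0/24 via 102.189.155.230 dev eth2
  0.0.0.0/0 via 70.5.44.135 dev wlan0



Longest prefix match for 152.16.150.174:
  /11 48.32.0.0: no
  /11 134.128.0.0: no
  /24 112.67.49.0: no
  /0 0.0.0.0: MATCH
Selected: next-hop 70.5.44.135 via wlan0 (matched /0)


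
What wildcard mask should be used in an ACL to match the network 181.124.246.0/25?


Subnet mask: 255.255.255.128
Wildcard = 255.255.255.255 - subnet mask
255 - 255 = 0
255 - 255 = 0
255 - 255 = 0
255 - 128 = 127
Wildcard: 0.0.0.127


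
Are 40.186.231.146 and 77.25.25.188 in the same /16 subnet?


Mask: 255.255.0.0
40.186.231.146 AND mask = 40.186.0.0
77.25.25.188 AND mask = 77.25.0.0
No, different subnets (40.186.0.0 vs 77.25.0.0)


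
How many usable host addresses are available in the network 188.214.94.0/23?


Host bits = 32 - 23 = 9
Total addresses = 2^9 = 512
Usable = total - 2 (network and broadcast)
Usable hosts: 510


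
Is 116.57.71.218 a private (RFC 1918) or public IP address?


RFC 1918 private ranges:
  10.0.0.0/8 (10.0.0.0 - 10.255.255.255)
  172.16.0.0/12 (172.16.0.0 - 172.31.255.255)
  192.168.0.0/16 (192.168.0.0 - 192.168.255.255)
Public (not in any RFC 1918 range)


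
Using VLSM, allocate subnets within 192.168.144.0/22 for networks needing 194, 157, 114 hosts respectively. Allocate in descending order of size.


194 hosts -> /24 (254 usable): 192.168.144.0/24
157 hosts -> /24 (254 usable): 192.168.145.0/24
114 hosts -> /25 (126 usable): 192.168.146.0/25
Allocation: 192.168.144.0/24 (194 hosts, 254 usable); 192.168.145.0/24 (157 hosts, 254 usable); 192.168.146.0/25 (114 hosts, 126 usable)


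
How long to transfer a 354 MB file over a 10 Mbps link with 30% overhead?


Effective throughput = 10 * (1 - 30/100) = 7 Mbps
File size in Mb = 354 * 8 = 2832 Mb
Time = 2832 / 7
Time = 404.5714 seconds


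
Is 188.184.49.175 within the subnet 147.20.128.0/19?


Subnet network: 147.20.128.0
Test IP AND mask: 188.184.32.0
No, 188.184.49.175 is not in 147.20.128.0/19


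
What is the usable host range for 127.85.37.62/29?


Network: 127.85.37.56
Broadcast: 127.85.37.63
First usable = network + 1
Last usable = broadcast - 1
Range: 127.85.37.57 to 127.85.37.62


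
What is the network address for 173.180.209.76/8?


IP:   10101101.10110100.11010001.01001100
Mask: 11111111.00000000.00000000.00000000
AND operation:
Net:  10101101.00000000.00000000.00000000
Network: 173.0.0.0/8


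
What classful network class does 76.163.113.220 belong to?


First octet: 76
Binary: 01001100
0xxxxxxx -> Class A (1-126)
Class A, default mask 255.0.0.0 (/8)


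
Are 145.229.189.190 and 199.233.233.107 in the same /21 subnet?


Mask: 255.255.248.0
145.229.189.190 AND mask = 145.229.184.0
199.233.233.107 AND mask = 199.233.232.0
No, different subnets (145.229.184.0 vs 199.233.232.0)


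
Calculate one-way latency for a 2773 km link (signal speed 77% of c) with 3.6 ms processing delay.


Speed = 0.77 * 3e5 km/s = 231000 km/s
Propagation delay = 2773 / 231000 = 0.012 s = 12.0043 ms
Processing delay = 3.6 ms
Total one-way latency = 15.6043 ms


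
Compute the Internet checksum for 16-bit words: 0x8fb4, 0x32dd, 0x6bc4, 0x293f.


Sum all words (with carry folding):
+ 0x8fb4 = 0x8fb4
+ 0x32dd = 0xc291
+ 0x6bc4 = 0x2e56
+ 0x293f = 0x5795
One's complement: ~0x5795
Checksum = 0xa86a


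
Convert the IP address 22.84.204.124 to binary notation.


22 = 00010110
84 = 01010100
204 = 11001100
124 = 01111100
Binary: 00010110.01010100.11001100.01111100


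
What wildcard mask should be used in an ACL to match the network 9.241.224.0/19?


Subnet mask: 255.255.224.0
Wildcard = 255.255.255.255 - subnet mask
255 - 255 = 0
255 - 255 = 0
255 - 224 = 31
255 - 0 = 255
Wildcard: 0.0.31.255


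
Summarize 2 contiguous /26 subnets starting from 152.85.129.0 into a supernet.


Original prefix: /26
Number of subnets: 2 = 2^1
New prefix = 26 - 1 = 25
Supernet: 152.85.129.0/25


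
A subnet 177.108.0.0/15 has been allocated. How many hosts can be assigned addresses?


Host bits = 32 - 15 = 17
Total addresses = 2^17 = 131072
Usable = total - 2 (network and broadcast)
Usable hosts: 131070


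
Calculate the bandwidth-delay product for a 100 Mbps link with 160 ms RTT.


BDP = bandwidth * RTT
= 100 Mbps * 160 ms
= 100 * 1e6 * 160 / 1000 bits
= 16000000 bits
= 2000000 bytes
= 1953.125 KB
BDP = 16000000 bits (2000000 bytes)


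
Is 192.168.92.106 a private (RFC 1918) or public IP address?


RFC 1918 private ranges:
  10.0.0.0/8 (10.0.0.0 - 10.255.255.255)
  172.16.0.0/12 (172.16.0.0 - 172.31.255.255)
  192.168.0.0/16 (192.168.0.0 - 192.168.255.255)
Private (in 192.168.0.0/16)


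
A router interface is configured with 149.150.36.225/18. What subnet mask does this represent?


/18 means 18 network bits, 14 host bits
Binary: 11111111111111111100000000000000
Mask: 255.255.192.0


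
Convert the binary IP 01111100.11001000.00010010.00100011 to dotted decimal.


01111100 = 124
11001000 = 200
00010010 = 18
00100011 = 35
IP: 124.200.18.35


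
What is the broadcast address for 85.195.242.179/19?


Network: 85.195.224.0/19
Host bits = 13
Set all host bits to 1:
Broadcast: 85.195.255.255


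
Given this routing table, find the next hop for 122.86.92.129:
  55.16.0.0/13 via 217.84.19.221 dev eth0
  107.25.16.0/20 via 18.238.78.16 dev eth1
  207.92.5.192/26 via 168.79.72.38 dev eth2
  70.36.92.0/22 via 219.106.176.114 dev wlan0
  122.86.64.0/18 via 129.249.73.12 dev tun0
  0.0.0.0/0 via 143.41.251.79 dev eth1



Longest prefix match for 122.86.92.129:
  /13 55.16.0.0: no
  /20 107.25.16.0: no
  /26 207.92.5.192: no
  /22 70.36.92.0: no
  /18 122.86.64.0: MATCH
  /0 0.0.0.0: MATCH
Selected: next-hop 129.249.73.12 via tun0 (matched /18)


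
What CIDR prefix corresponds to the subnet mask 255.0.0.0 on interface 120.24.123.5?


Binary: 11111111.00000000.00000000.00000000
Count leading 1s
Prefix: /8


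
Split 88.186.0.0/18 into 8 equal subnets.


New prefix = 18 + 3 = 21
Each subnet has 2048 addresses
  88.186.0.0/21
  88.186.8.0/21
  88.186.16.0/21
  88.186.24.0/21
  88.186.32.0/21
  88.186.40.0/21
  88.186.48.0/21
  88.186.56.0/21
Subnets: 88.186.0.0/21, 88.186.8.0/21, 88.186.16.0/21, 88.186.24.0/21, 88.186.32.0/21, 88.186.40.0/21, 88.186.48.0/21, 88.186.56.0/21


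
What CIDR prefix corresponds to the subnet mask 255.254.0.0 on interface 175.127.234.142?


Binary: 11111111.11111110.00000000.00000000
Count leading 1s
Prefix: /15


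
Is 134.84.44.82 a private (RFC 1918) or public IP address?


RFC 1918 private ranges:
  10.0.0.0/8 (10.0.0.0 - 10.255.255.255)
  172.16.0.0/12 (172.16.0.0 - 172.31.255.255)
  192.168.0.0/16 (192.168.0.0 - 192.168.255.255)
Public (not in any RFC 1918 range)


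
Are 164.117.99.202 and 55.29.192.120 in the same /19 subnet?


Mask: 255.255.224.0
164.117.99.202 AND mask = 164.117.96.0
55.29.192.120 AND mask = 55.29.192.0
No, different subnets (164.117.96.0 vs 55.29.192.0)


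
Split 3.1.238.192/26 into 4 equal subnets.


New prefix = 26 + 2 = 28
Each subnet has 16 addresses
  3.1.238.192/28
  3.1.238.208/28
  3.1.238.224/28
  3.1.238.240/28
Subnets: 3.1.238.192/28, 3.1.238.208/28, 3.1.238.224/28, 3.1.238.240/28


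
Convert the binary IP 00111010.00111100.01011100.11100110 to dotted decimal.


00111010 = 58
00111100 = 60
01011100 = 92
11100110 = 230
IP: 58.60.92.230


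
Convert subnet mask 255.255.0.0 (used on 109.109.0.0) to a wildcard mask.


Subnet mask: 255.255.0.0
Wildcard = 255.255.255.255 - subnet mask
255 - 255 = 0
255 - 255 = 0
255 - 0 = 255
255 - 0 = 255
Wildcard: 0.0.255.255


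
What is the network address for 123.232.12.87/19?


IP:   01111011.11101000.00001100.01010111
Mask: 11111111.11111111.11100000.00000000
AND operation:
Net:  01111011.11101000.00000000.00000000
Network: 123.232.0.0/19


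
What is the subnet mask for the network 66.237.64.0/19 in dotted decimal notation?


/19 means 19 network bits, 13 host bits
Binary: 11111111111111111110000000000000
Mask: 255.255.224.0


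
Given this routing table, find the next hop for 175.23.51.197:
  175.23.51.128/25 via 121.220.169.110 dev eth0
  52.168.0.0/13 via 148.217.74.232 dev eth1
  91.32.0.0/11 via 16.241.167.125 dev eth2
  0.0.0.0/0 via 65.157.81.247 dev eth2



Longest prefix match for 175.23.51.197:
  /25 175.23.51.128: MATCH
  /13 52.168.0.0: no
  /11 91.32.0.0: no
  /0 0.0.0.0: MATCH
Selected: next-hop 121.220.169.110 via eth0 (matched /25)


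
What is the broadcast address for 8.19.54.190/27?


Network: 8.19.54.160/27
Host bits = 5
Set all host bits to 1:
Broadcast: 8.19.54.191


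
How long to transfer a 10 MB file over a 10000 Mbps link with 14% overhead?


Effective throughput = 10000 * (1 - 14/100) = 8600 Mbps
File size in Mb = 10 * 8 = 80 Mb
Time = 80 / 8600
Time = 0.0093 seconds


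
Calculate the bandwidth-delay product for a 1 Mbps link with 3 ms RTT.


BDP = bandwidth * RTT
= 1 Mbps * 3 ms
= 1 * 1e6 * 3 / 1000 bits
= 3000 bits
= 375 bytes
BDP = 3000 bits (375 bytes)


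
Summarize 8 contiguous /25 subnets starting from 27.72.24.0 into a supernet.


Original prefix: /25
Number of subnets: 8 = 2^3
New prefix = 25 - 3 = 22
Supernet: 27.72.24.0/22


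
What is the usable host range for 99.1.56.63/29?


Network: 99.1.56.56
Broadcast: 99.1.56.63
First usable = network + 1
Last usable = broadcast - 1
Range: 99.1.56.57 to 99.1.56.62


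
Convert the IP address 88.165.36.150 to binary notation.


88 = 01011000
165 = 10100101
36 = 00100100
150 = 10010110
Binary: 01011000.10100101.00100100.10010110


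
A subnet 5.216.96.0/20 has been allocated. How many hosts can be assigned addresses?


Host bits = 32 - 20 = 12
Total addresses = 2^12 = 4096
Usable = total - 2 (network and broadcast)
Usable hosts: 4094


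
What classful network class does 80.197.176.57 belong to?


First octet: 80
Binary: 01010000
0xxxxxxx -> Class A (1-126)
Class A, default mask 255.0.0.0 (/8)


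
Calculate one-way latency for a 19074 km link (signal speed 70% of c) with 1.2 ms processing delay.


Speed = 0.7 * 3e5 km/s = 210000 km/s
Propagation delay = 19074 / 210000 = 0.0908 s = 90.8286 ms
Processing delay = 1.2 ms
Total one-way latency = 92.0286 ms


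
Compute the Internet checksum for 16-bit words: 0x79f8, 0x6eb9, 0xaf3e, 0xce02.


Sum all words (with carry folding):
+ 0x79f8 = 0x79f8
+ 0x6eb9 = 0xe8b1
+ 0xaf3e = 0x97f0
+ 0xce02 = 0x65f3
One's complement: ~0x65f3
Checksum = 0x9a0c


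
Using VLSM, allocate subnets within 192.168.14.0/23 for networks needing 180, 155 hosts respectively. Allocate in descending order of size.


180 hosts -> /24 (254 usable): 192.168.14.0/24
155 hosts -> /24 (254 usable): 192.168.15.0/24
Allocation: 192.168.14.0/24 (180 hosts, 254 usable); 192.168.15.0/24 (155 hosts, 254 usable)


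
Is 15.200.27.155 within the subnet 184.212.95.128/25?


Subnet network: 184.212.95.128
Test IP AND mask: 15.200.27.128
No, 15.200.27.155 is not in 184.212.95.128/25


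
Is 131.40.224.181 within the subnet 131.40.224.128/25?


Subnet network: 131.40.224.128
Test IP AND mask: 131.40.224.128
Yes, 131.40.224.181 is in 131.40.224.128/25


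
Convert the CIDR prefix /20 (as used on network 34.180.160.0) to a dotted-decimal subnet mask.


/20 means 20 network bits, 12 host bits
Binary: 11111111111111111111000000000000
Mask: 255.255.240.0


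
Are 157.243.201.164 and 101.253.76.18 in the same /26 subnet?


Mask: 255.255.255.192
157.243.201.164 AND mask = 157.243.201.128
101.253.76.18 AND mask = 101.253.76.0
No, different subnets (157.243.201.128 vs 101.253.76.0)


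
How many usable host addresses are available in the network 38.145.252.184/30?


Host bits = 32 - 30 = 2
Total addresses = 2^2 = 4
Usable = total - 2 (network and broadcast)
Usable hosts: 2


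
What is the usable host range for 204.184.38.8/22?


Network: 204.184.36.0
Broadcast: 204.184.39.255
First usable = network + 1
Last usable = broadcast - 1
Range: 204.184.36.1 to 204.184.39.254


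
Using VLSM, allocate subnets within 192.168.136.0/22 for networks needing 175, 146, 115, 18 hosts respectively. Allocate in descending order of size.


175 hosts -> /24 (254 usable): 192.168.136.0/24
146 hosts -> /24 (254 usable): 192.168.137.0/24
115 hosts -> /25 (126 usable): 192.168.138.0/25
18 hosts -> /27 (30 usable): 192.168.138.128/27
Allocation: 192.168.136.0/24 (175 hosts, 254 usable); 192.168.137.0/24 (146 hosts, 254 usable); 192.168.138.0/25 (115 hosts, 126 usable); 192.168.138.128/27 (18 hosts, 30 usable)


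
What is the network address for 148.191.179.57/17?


IP:   10010100.10111111.10110011.00111001
Mask: 11111111.11111111.10000000.00000000
AND operation:
Net:  10010100.10111111.10000000.00000000
Network: 148.191.128.0/17


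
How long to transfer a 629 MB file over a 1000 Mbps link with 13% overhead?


Effective throughput = 1000 * (1 - 13/100) = 870 Mbps
File size in Mb = 629 * 8 = 5032 Mb
Time = 5032 / 870
Time = 5.7839 seconds


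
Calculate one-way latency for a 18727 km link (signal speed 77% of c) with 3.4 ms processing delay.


Speed = 0.77 * 3e5 km/s = 231000 km/s
Propagation delay = 18727 / 231000 = 0.0811 s = 81.0693 ms
Processing delay = 3.4 ms
Total one-way latency = 84.4693 ms


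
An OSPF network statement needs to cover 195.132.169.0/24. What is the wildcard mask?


Subnet mask: 255.255.255.0
Wildcard = 255.255.255.255 - subnet mask
255 - 255 = 0
255 - 255 = 0
255 - 255 = 0
255 - 0 = 255
Wildcard: 0.0.0.255


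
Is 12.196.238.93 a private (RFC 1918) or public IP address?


RFC 1918 private ranges:
  10.0.0.0/8 (10.0.0.0 - 10.255.255.255)
  172.16.0.0/12 (172.16.0.0 - 172.31.255.255)
  192.168.0.0/16 (192.168.0.0 - 192.168.255.255)
Public (not in any RFC 1918 range)


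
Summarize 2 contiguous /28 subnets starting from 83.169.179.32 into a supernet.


Original prefix: /28
Number of subnets: 2 = 2^1
New prefix = 28 - 1 = 27
Supernet: 83.169.179.32/27


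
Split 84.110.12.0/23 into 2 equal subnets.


New prefix = 23 + 1 = 24
Each subnet has 256 addresses
  84.110.12.0/24
  84.110.13.0/24
Subnets: 84.110.12.0/24, 84.110.13.0/24


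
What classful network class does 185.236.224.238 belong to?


First octet: 185
Binary: 10111001
10xxxxxx -> Class B (128-191)
Class B, default mask 255.255.0.0 (/16)


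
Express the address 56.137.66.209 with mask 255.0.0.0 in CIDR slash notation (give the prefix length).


Binary: 11111111.00000000.00000000.00000000
Count leading 1s
Prefix: /8


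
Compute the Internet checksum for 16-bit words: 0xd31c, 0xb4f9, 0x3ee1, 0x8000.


Sum all words (with carry folding):
+ 0xd31c = 0xd31c
+ 0xb4f9 = 0x8816
+ 0x3ee1 = 0xc6f7
+ 0x8000 = 0x46f8
One's complement: ~0x46f8
Checksum = 0xb907


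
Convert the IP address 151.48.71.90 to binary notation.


151 = 10010111
48 = 00110000
71 = 01000111
90 = 01011010
Binary: 10010111.00110000.01000111.01011010


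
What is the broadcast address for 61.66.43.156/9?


Network: 61.0.0.0/9
Host bits = 23
Set all host bits to 1:
Broadcast: 61.127.255.255


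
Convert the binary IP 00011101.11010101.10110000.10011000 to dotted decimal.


00011101 = 29
11010101 = 213
10110000 = 176
10011000 = 152
IP: 29.213.176.152


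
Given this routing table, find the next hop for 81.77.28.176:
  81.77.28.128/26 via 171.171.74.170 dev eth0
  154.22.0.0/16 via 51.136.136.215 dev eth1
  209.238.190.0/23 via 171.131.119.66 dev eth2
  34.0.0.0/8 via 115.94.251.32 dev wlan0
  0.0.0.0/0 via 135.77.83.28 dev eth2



Longest prefix match for 81.77.28.176:
  /26 81.77.28.128: MATCH
  /16 154.22.0.0: no
  /23 209.238.190.0: no
  /8 34.0.0.0: no
  /0 0.0.0.0: MATCH
Selected: next-hop 171.171.74.170 via eth0 (matched /26)


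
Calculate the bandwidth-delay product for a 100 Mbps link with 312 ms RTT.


BDP = bandwidth * RTT
= 100 Mbps * 312 ms
= 100 * 1e6 * 312 / 1000 bits
= 31200000 bits
= 3900000 bytes
= 3808.5938 KB
BDP = 31200000 bits (3900000 bytes)


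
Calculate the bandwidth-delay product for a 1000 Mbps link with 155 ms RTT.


BDP = bandwidth * RTT
= 1000 Mbps * 155 ms
= 1000 * 1e6 * 155 / 1000 bits
= 155000000 bits
= 19375000 bytes
= 18920.8984 KB
BDP = 155000000 bits (19375000 bytes)


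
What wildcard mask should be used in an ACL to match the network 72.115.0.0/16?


Subnet mask: 255.255.0.0
Wildcard = 255.255.255.255 - subnet mask
255 - 255 = 0
255 - 255 = 0
255 - 0 = 255
255 - 0 = 255
Wildcard: 0.0.255.255


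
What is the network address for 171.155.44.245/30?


IP:   10101011.10011011.00101100.11110101
Mask: 11111111.11111111.11111111.11111100
AND operation:
Net:  10101011.10011011.00101100.11110100
Network: 171.155.44.244/30


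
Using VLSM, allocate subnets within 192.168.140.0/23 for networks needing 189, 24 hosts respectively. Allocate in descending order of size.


189 hosts -> /24 (254 usable): 192.168.140.0/24
24 hosts -> /27 (30 usable): 192.168.141.0/27
Allocation: 192.168.140.0/24 (189 hosts, 254 usable); 192.168.141.0/27 (24 hosts, 30 usable)


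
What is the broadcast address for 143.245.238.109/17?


Network: 143.245.128.0/17
Host bits = 15
Set all host bits to 1:
Broadcast: 143.245.255.255


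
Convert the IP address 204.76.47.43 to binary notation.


204 = 11001100
76 = 01001100
47 = 00101111
43 = 00101011
Binary: 11001100.01001100.00101111.00101011


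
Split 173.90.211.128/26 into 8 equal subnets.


New prefix = 26 + 3 = 29
Each subnet has 8 addresses
  173.90.211.128/29
  173.90.211.136/29
  173.90.211.144/29
  173.90.211.152/29
  173.90.211.160/29
  173.90.211.168/29
  173.90.211.176/29
  173.90.211.184/29
Subnets: 173.90.211.128/29, 173.90.211.136/29, 173.90.211.144/29, 173.90.211.152/29, 173.90.211.160/29, 173.90.211.168/29, 173.90.211.176/29, 173.90.211.184/29


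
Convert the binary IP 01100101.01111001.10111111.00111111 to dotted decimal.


01100101 = 101
01111001 = 121
10111111 = 191
00111111 = 63
IP: 101.121.191.63


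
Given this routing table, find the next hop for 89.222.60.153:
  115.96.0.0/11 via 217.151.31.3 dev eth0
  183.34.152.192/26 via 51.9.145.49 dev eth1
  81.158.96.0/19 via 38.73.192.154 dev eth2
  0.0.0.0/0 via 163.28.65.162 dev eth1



Longest prefix match for 89.222.60.153:
  /11 115.96.0.0: no
  /26 183.34.152.192: no
  /19 81.158.96.0: no
  /0 0.0.0.0: MATCH
Selected: next-hop 163.28.65.162 via eth1 (matched /0)


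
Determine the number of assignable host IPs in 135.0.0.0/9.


Host bits = 32 - 9 = 23
Total addresses = 2^23 = 8388608
Usable = total - 2 (network and broadcast)
Usable hosts: 8388606


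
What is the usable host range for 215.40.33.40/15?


Network: 215.40.0.0
Broadcast: 215.41.255.255
First usable = network + 1
Last usable = broadcast - 1
Range: 215.40.0.1 to 215.41.255.254


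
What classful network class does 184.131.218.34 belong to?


First octet: 184
Binary: 10111000
10xxxxxx -> Class B (128-191)
Class B, default mask 255.255.0.0 (/16)


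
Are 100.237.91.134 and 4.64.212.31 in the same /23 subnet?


Mask: 255.255.254.0
100.237.91.134 AND mask = 100.237.90.0
4.64.212.31 AND mask = 4.64.212.0
No, different subnets (100.237.90.0 vs 4.64.212.0)


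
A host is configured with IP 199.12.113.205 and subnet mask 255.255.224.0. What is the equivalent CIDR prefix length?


Binary: 11111111.11111111.11100000.00000000
Count leading 1s
Prefix: /19


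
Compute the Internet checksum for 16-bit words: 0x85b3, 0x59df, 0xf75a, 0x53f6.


Sum all words (with carry folding):
+ 0x85b3 = 0x85b3
+ 0x59df = 0xdf92
+ 0xf75a = 0xd6ed
+ 0x53f6 = 0x2ae4
One's complement: ~0x2ae4
Checksum = 0xd51b


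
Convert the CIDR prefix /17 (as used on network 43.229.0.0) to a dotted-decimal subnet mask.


/17 means 17 network bits, 15 host bits
Binary: 11111111111111111000000000000000
Mask: 255.255.128.0


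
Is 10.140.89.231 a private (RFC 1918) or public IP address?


RFC 1918 private ranges:
  10.0.0.0/8 (10.0.0.0 - 10.255.255.255)
  172.16.0.0/12 (172.16.0.0 - 172.31.255.255)
  192.168.0.0/16 (192.168.0.0 - 192.168.255.255)
Private (in 10.0.0.0/8)


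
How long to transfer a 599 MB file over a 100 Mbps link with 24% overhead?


Effective throughput = 100 * (1 - 24/100) = 76 Mbps
File size in Mb = 599 * 8 = 4792 Mb
Time = 4792 / 76
Time = 63.0526 seconds


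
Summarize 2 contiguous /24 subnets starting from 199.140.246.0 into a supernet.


Original prefix: /24
Number of subnets: 2 = 2^1
New prefix = 24 - 1 = 23
Supernet: 199.140.246.0/23


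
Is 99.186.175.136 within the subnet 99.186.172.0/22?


Subnet network: 99.186.172.0
Test IP AND mask: 99.186.172.0
Yes, 99.186.175.136 is in 99.186.172.0/22


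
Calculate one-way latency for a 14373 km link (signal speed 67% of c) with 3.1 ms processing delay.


Speed = 0.67 * 3e5 km/s = 201000 km/s
Propagation delay = 14373 / 201000 = 0.0715 s = 71.5075 ms
Processing delay = 3.1 ms
Total one-way latency = 74.6075 ms


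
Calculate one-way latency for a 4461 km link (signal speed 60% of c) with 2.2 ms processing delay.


Speed = 0.6 * 3e5 km/s = 180000 km/s
Propagation delay = 4461 / 180000 = 0.0248 s = 24.7833 ms
Processing delay = 2.2 ms
Total one-way latency = 26.9833 ms


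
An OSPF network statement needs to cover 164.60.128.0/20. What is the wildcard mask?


Subnet mask: 255.255.240.0
Wildcard = 255.255.255.255 - subnet mask
255 - 255 = 0
255 - 255 = 0
255 - 240 = 15
255 - 0 = 255
Wildcard: 0.0.15.255


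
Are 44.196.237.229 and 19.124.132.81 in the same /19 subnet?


Mask: 255.255.224.0
44.196.237.229 AND mask = 44.196.224.0
19.124.132.81 AND mask = 19.124.128.0
No, different subnets (44.196.224.0 vs 19.124.128.0)


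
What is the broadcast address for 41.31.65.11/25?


Network: 41.31.65.0/25
Host bits = 7
Set all host bits to 1:
Broadcast: 41.31.65.127


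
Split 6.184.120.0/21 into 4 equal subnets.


New prefix = 21 + 2 = 23
Each subnet has 512 addresses
  6.184.120.0/23
  6.184.122.0/23
  6.184.124.0/23
  6.184.126.0/23
Subnets: 6.184.120.0/23, 6.184.122.0/23, 6.184.124.0/23, 6.184.126.0/23


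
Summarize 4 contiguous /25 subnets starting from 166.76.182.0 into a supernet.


Original prefix: /25
Number of subnets: 4 = 2^2
New prefix = 25 - 2 = 23
Supernet: 166.76.182.0/23


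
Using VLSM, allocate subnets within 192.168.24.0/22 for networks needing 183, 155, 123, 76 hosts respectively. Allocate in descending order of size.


183 hosts -> /24 (254 usable): 192.168.24.0/24
155 hosts -> /24 (254 usable): 192.168.25.0/24
123 hosts -> /25 (126 usable): 192.168.26.0/25
76 hosts -> /25 (126 usable): 192.168.26.128/25
Allocation: 192.168.24.0/24 (183 hosts, 254 usable); 192.168.25.0/24 (155 hosts, 254 usable); 192.168.26.0/25 (123 hosts, 126 usable); 192.168.26.128/25 (76 hosts, 126 usable)


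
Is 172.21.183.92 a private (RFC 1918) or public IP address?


RFC 1918 private ranges:
  10.0.0.0/8 (10.0.0.0 - 10.255.255.255)
  172.16.0.0/12 (172.16.0.0 - 172.31.255.255)
  192.168.0.0/16 (192.168.0.0 - 192.168.255.255)
Private (in 172.16.0.0/12)


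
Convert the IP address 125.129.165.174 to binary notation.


125 = 01111101
129 = 10000001
165 = 10100101
174 = 10101110
Binary: 01111101.10000001.10100101.10101110


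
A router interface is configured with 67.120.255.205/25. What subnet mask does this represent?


/25 means 25 network bits, 7 host bits
Binary: 11111111111111111111111110000000
Mask: 255.255.255.128


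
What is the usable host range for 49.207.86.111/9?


Network: 49.128.0.0
Broadcast: 49.255.255.255
First usable = network + 1
Last usable = broadcast - 1
Range: 49.128.0.1 to 49.255.255.254


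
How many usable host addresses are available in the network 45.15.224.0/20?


Host bits = 32 - 20 = 12
Total addresses = 2^12 = 4096
Usable = total - 2 (network and broadcast)
Usable hosts: 4094


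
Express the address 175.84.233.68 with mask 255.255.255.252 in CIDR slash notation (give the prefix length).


Binary: 11111111.11111111.11111111.11111100
Count leading 1s
Prefix: /30


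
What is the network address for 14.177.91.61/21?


IP:   00001110.10110001.01011011.00111101
Mask: 11111111.11111111.11111000.00000000
AND operation:
Net:  00001110.10110001.01011000.00000000
Network: 14.177.88.0/21


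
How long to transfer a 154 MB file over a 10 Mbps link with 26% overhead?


Effective throughput = 10 * (1 - 26/100) = 7.4 Mbps
File size in Mb = 154 * 8 = 1232 Mb
Time = 1232 / 7.4
Time = 166.4865 seconds


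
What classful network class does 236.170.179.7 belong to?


First octet: 236
Binary: 11101100
1110xxxx -> Class D (224-239)
Class D (multicast), default mask N/A


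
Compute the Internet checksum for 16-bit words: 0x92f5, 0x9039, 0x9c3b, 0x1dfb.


Sum all words (with carry folding):
+ 0x92f5 = 0x92f5
+ 0x9039 = 0x232f
+ 0x9c3b = 0xbf6a
+ 0x1dfb = 0xdd65
One's complement: ~0xdd65
Checksum = 0x229a


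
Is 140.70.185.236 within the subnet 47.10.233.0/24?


Subnet network: 47.10.233.0
Test IP AND mask: 140.70.185.0
No, 140.70.185.236 is not in 47.10.233.0/24


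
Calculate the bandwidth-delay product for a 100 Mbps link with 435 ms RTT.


BDP = bandwidth * RTT
= 100 Mbps * 435 ms
= 100 * 1e6 * 435 / 1000 bits
= 43500000 bits
= 5437500 bytes
= 5310.0586 KB
BDP = 43500000 bits (5437500 bytes)


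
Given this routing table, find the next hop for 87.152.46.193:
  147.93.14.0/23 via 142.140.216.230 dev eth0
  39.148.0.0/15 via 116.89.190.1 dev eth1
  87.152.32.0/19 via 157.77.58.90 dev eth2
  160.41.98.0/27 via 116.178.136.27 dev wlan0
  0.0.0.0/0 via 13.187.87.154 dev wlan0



Longest prefix match for 87.152.46.193:
  /23 147.93.14.0: no
  /15 39.148.0.0: no
  /19 87.152.32.0: MATCH
  /27 160.41.98.0: no
  /0 0.0.0.0: MATCH
Selected: next-hop 157.77.58.90 via eth2 (matched /19)


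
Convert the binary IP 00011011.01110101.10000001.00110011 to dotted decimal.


00011011 = 27
01110101 = 117
10000001 = 129
00110011 = 51
IP: 27.117.129.51


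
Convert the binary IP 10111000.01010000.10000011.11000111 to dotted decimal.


10111000 = 184
01010000 = 80
10000011 = 131
11000111 = 199
IP: 184.80.131.199


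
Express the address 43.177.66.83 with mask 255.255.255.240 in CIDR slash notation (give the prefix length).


Binary: 11111111.11111111.11111111.11110000
Count leading 1s
Prefix: /28


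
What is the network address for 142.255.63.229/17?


IP:   10001110.11111111.00111111.11100101
Mask: 11111111.11111111.10000000.00000000
AND operation:
Net:  10001110.11111111.00000000.00000000
Network: 142.255.0.0/17


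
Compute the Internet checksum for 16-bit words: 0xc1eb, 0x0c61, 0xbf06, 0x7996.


Sum all words (with carry folding):
+ 0xc1eb = 0xc1eb
+ 0x0c61 = 0xce4c
+ 0xbf06 = 0x8d53
+ 0x7996 = 0x06ea
One's complement: ~0x06ea
Checksum = 0xf915


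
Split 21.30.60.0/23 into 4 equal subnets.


New prefix = 23 + 2 = 25
Each subnet has 128 addresses
  21.30.60.0/25
  21.30.60.128/25
  21.30.61.0/25
  21.30.61.128/25
Subnets: 21.30.60.0/25, 21.30.60.128/25, 21.30.61.0/25, 21.30.61.128/25


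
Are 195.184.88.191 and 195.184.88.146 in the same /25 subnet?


Mask: 255.255.255.128
195.184.88.191 AND mask = 195.184.88.128
195.184.88.146 AND mask = 195.184.88.128
Yes, same subnet (195.184.88.128)


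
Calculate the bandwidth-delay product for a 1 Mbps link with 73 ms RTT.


BDP = bandwidth * RTT
= 1 Mbps * 73 ms
= 1 * 1e6 * 73 / 1000 bits
= 73000 bits
= 9125 bytes
= 8.9111 KB
BDP = 73000 bits (9125 bytes)


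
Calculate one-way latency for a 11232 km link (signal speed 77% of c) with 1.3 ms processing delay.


Speed = 0.77 * 3e5 km/s = 231000 km/s
Propagation delay = 11232 / 231000 = 0.0486 s = 48.6234 ms
Processing delay = 1.3 ms
Total one-way latency = 49.9234 ms


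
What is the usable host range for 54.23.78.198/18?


Network: 54.23.64.0
Broadcast: 54.23.127.255
First usable = network + 1
Last usable = broadcast - 1
Range: 54.23.64.1 to 54.23.127.254


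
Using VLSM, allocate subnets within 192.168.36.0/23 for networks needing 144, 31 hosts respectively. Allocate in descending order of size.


144 hosts -> /24 (254 usable): 192.168.36.0/24
31 hosts -> /26 (62 usable): 192.168.37.0/26
Allocation: 192.168.36.0/24 (144 hosts, 254 usable); 192.168.37.0/26 (31 hosts, 62 usable)


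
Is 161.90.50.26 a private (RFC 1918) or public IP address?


RFC 1918 private ranges:
  10.0.0.0/8 (10.0.0.0 - 10.255.255.255)
  172.16.0.0/12 (172.16.0.0 - 172.31.255.255)
  192.168.0.0/16 (192.168.0.0 - 192.168.255.255)
Public (not in any RFC 1918 range)


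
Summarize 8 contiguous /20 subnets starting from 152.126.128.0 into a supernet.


Original prefix: /20
Number of subnets: 8 = 2^3
New prefix = 20 - 3 = 17
Supernet: 152.126.128.0/17


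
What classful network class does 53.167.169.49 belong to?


First octet: 53
Binary: 00110101
0xxxxxxx -> Class A (1-126)
Class A, default mask 255.0.0.0 (/8)


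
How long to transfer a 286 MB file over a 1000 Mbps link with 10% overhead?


Effective throughput = 1000 * (1 - 10/100) = 900 Mbps
File size in Mb = 286 * 8 = 2288 Mb
Time = 2288 / 900
Time = 2.5422 seconds


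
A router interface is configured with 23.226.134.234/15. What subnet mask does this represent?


/15 means 15 network bits, 17 host bits
Binary: 11111111111111100000000000000000
Mask: 255.254.0.0


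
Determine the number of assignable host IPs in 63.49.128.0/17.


Host bits = 32 - 17 = 15
Total addresses = 2^15 = 32768
Usable = total - 2 (network and broadcast)
Usable hosts: 32766


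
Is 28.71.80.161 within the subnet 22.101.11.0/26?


Subnet network: 22.101.11.0
Test IP AND mask: 28.71.80.128
No, 28.71.80.161 is not in 22.101.11.0/26


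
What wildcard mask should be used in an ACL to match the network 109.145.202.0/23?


Subnet mask: 255.255.254.0
Wildcard = 255.255.255.255 - subnet mask
255 - 255 = 0
255 - 255 = 0
255 - 254 = 1
255 - 0 = 255
Wildcard: 0.0.1.255


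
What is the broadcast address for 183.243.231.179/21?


Network: 183.243.224.0/21
Host bits = 11
Set all host bits to 1:
Broadcast: 183.243.231.255


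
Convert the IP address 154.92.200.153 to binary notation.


154 = 10011010
92 = 01011100
200 = 11001000
153 = 10011001
Binary: 10011010.01011100.11001000.10011001


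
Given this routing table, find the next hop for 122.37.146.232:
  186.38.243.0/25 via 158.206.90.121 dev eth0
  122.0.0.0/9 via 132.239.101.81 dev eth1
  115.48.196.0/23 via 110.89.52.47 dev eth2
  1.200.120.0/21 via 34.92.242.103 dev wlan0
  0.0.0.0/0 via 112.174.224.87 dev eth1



Longest prefix match for 122.37.146.232:
  /25 186.38.243.0: no
  /9 122.0.0.0: MATCH
  /23 115.48.196.0: no
  /21 1.200.120.0: no
  /0 0.0.0.0: MATCH
Selected: next-hop 132.239.101.81 via eth1 (matched /9)


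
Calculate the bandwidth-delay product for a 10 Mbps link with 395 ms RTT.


BDP = bandwidth * RTT
= 10 Mbps * 395 ms
= 10 * 1e6 * 395 / 1000 bits
= 3950000 bits
= 493750 bytes
= 482.1777 KB
BDP = 3950000 bits (493750 bytes)


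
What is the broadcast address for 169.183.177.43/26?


Network: 169.183.177.0/26
Host bits = 6
Set all host bits to 1:
Broadcast: 169.183.177.63


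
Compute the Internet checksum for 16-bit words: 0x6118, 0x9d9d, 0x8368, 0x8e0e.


Sum all words (with carry folding):
+ 0x6118 = 0x6118
+ 0x9d9d = 0xfeb5
+ 0x8368 = 0x821e
+ 0x8e0e = 0x102d
One's complement: ~0x102d
Checksum = 0xefd2


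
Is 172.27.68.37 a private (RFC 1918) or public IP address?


RFC 1918 private ranges:
  10.0.0.0/8 (10.0.0.0 - 10.255.255.255)
  172.16.0.0/12 (172.16.0.0 - 172.31.255.255)
  192.168.0.0/16 (192.168.0.0 - 192.168.255.255)
Private (in 172.16.0.0/12)
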